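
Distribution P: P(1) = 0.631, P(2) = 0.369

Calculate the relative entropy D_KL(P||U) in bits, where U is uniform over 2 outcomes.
0.0501 bits

U(i) = 1/2 for all i

D_KL(P||U) = Σ P(x) log₂(P(x) / (1/2))
           = Σ P(x) log₂(P(x)) + log₂(2)
           = log₂(2) - H(P)

H(P) = -Σ P(x) log₂(P(x)):
  -P(1)·log₂(P(1)) = -(0.631)·log₂(0.631) = 0.41917
  -P(2)·log₂(P(2)) = -(0.369)·log₂(0.369) = 0.53074
H(P) = 0.41917 + 0.53074 = 0.94991 bits

log₂(2) = 1.00000 bits

D_KL(P||U) = 1.00000 - 0.94991 = 0.05009 ≈ 0.0501 bits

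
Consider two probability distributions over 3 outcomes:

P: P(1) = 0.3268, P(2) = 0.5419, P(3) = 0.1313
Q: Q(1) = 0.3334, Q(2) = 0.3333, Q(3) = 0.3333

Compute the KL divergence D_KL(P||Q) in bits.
0.1941 bits

D_KL(P||Q) = Σ P(x) log₂(P(x)/Q(x))

Computing term by term:
  P(1)·log₂(P(1)/Q(1)) = 0.3268·log₂(0.3268/0.3334) = -0.00943
  P(2)·log₂(P(2)/Q(2)) = 0.5419·log₂(0.5419/0.3333) = 0.37998
  P(3)·log₂(P(3)/Q(3)) = 0.1313·log₂(0.1313/0.3333) = -0.17646

D_KL(P||Q) = -0.00943 + 0.37998 - 0.17646 = 0.19409 ≈ 0.1941 bits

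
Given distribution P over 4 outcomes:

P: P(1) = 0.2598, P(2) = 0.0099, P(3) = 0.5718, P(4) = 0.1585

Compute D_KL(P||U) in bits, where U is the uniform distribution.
0.5466 bits

U(i) = 1/4 for all i

D_KL(P||U) = Σ P(x) log₂(P(x) / (1/4))
           = Σ P(x) log₂(P(x)) + log₂(4)
           = log₂(4) - H(P)

H(P) = -Σ P(x) log₂(P(x)):
  -P(1)·log₂(P(1)) = -(0.2598)·log₂(0.2598) = 0.50519
  -P(2)·log₂(P(2)) = -(0.0099)·log₂(0.0099) = 0.06592
  -P(3)·log₂(P(3)) = -(0.5718)·log₂(0.5718) = 0.46111
  -P(4)·log₂(P(4)) = -(0.1585)·log₂(0.1585) = 0.42121
H(P) = 0.50519 + 0.06592 + 0.46111 + 0.42121 = 1.45343 bits

log₂(4) = 2.00000 bits

D_KL(P||U) = 2.00000 - 1.45343 = 0.54657 ≈ 0.5466 bits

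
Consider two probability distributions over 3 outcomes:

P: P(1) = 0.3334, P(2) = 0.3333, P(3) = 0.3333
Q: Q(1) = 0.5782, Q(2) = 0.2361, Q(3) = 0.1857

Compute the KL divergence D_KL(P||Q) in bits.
0.1822 bits

D_KL(P||Q) = Σ P(x) log₂(P(x)/Q(x))

Computing term by term:
  P(1)·log₂(P(1)/Q(1)) = 0.3334·log₂(0.3334/0.5782) = -0.26482
  P(2)·log₂(P(2)/Q(2)) = 0.3333·log₂(0.3333/0.2361) = 0.16579
  P(3)·log₂(P(3)/Q(3)) = 0.3333·log₂(0.3333/0.1857) = 0.28125

D_KL(P||Q) = -0.26482 + 0.16579 + 0.28125 = 0.18222 ≈ 0.1822 bits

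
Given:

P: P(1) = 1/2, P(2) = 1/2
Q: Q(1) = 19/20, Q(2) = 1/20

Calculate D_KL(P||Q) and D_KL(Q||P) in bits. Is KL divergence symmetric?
D_KL(P||Q) = 1.1980 bits, D_KL(Q||P) = 0.7136 bits. No, KL divergence is not symmetric.

D_KL(P||Q) = Σ P(x) log₂(P(x)/Q(x))

Computing term by term:
  P(1)·log₂(P(1)/Q(1)) = (1/2)·log₂((1/2)/(19/20)) = -0.46300
  P(2)·log₂(P(2)/Q(2)) = (1/2)·log₂((1/2)/(1/20)) = 1.66096

D_KL(P||Q) = -0.46300 + 1.66096 = 1.19796 ≈ 1.1980 bits

D_KL(Q||P) = Σ Q(x) log₂(Q(x)/P(x))

Computing term by term:
  Q(1)·log₂(Q(1)/P(1)) = (19/20)·log₂((19/20)/(1/2)) = 0.87970
  Q(2)·log₂(Q(2)/P(2)) = (1/20)·log₂((1/20)/(1/2)) = -0.16610

D_KL(Q||P) = 0.87970 - 0.16610 = 0.71360 ≈ 0.7136 bits

These are NOT equal (difference: 0.4844 bits). KL divergence is asymmetric: D_KL(P||Q) ≠ D_KL(Q||P) in general.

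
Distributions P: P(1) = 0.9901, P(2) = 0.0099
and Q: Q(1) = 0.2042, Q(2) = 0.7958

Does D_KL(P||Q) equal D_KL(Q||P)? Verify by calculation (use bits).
D_KL(P||Q) = 2.1924 bits, D_KL(Q||P) = 4.5714 bits. No — D_KL(P||Q) ≠ D_KL(Q||P) for this pair.

D_KL(P||Q) = Σ P(x) log₂(P(x)/Q(x))

Computing term by term:
  P(1)·log₂(P(1)/Q(1)) = 0.9901·log₂(0.9901/0.2042) = 2.25504
  P(2)·log₂(P(2)/Q(2)) = 0.0099·log₂(0.0099/0.7958) = -0.06266

D_KL(P||Q) = 2.25504 - 0.06266 = 2.19238 ≈ 2.1924 bits

D_KL(Q||P) = Σ Q(x) log₂(Q(x)/P(x))

Computing term by term:
  Q(1)·log₂(Q(1)/P(1)) = 0.2042·log₂(0.2042/0.9901) = -0.46508
  Q(2)·log₂(Q(2)/P(2)) = 0.7958·log₂(0.7958/0.0099) = 5.03649

D_KL(Q||P) = -0.46508 + 5.03649 = 4.57141 ≈ 4.5714 bits

These are NOT equal (difference: 2.3790 bits). KL divergence is asymmetric: D_KL(P||Q) ≠ D_KL(Q||P) in general.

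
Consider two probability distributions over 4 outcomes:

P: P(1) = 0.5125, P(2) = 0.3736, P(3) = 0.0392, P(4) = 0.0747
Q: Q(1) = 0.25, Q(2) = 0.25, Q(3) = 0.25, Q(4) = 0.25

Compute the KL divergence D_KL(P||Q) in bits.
0.5123 bits

D_KL(P||Q) = Σ P(x) log₂(P(x)/Q(x))

Computing term by term:
  P(1)·log₂(P(1)/Q(1)) = 0.5125·log₂(0.5125/0.25) = 0.53076
  P(2)·log₂(P(2)/Q(2)) = 0.3736·log₂(0.3736/0.25) = 0.21653
  P(3)·log₂(P(3)/Q(3)) = 0.0392·log₂(0.0392/0.25) = -0.10478
  P(4)·log₂(P(4)/Q(4)) = 0.0747·log₂(0.0747/0.25) = -0.13018

D_KL(P||Q) = 0.53076 + 0.21653 - 0.10478 - 0.13018 = 0.51233 ≈ 0.5123 bits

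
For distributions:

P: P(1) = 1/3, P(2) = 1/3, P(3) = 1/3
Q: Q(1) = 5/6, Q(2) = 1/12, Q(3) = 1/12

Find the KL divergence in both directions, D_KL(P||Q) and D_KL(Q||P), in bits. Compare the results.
D_KL(P||Q) = 0.8927 bits, D_KL(Q||P) = 0.7683 bits. D_KL(P||Q) is larger than D_KL(Q||P) by 0.1244 bits; the two directions differ.

D_KL(P||Q) = Σ P(x) log₂(P(x)/Q(x))

Computing term by term:
  P(1)·log₂(P(1)/Q(1)) = (1/3)·log₂((1/3)/(5/6)) = -0.44064
  P(2)·log₂(P(2)/Q(2)) = (1/3)·log₂((1/3)/(1/12)) = 0.66667
  P(3)·log₂(P(3)/Q(3)) = (1/3)·log₂((1/3)/(1/12)) = 0.66667

D_KL(P||Q) = -0.44064 + 0.66667 + 0.66667 = 0.89270 ≈ 0.8927 bits

D_KL(Q||P) = Σ Q(x) log₂(Q(x)/P(x))

Computing term by term:
  Q(1)·log₂(Q(1)/P(1)) = (5/6)·log₂((5/6)/(1/3)) = 1.10161
  Q(2)·log₂(Q(2)/P(2)) = (1/12)·log₂((1/12)/(1/3)) = -0.16667
  Q(3)·log₂(Q(3)/P(3)) = (1/12)·log₂((1/12)/(1/3)) = -0.16667

D_KL(Q||P) = 1.10161 - 0.16667 - 0.16667 = 0.76827 ≈ 0.7683 bits

These are NOT equal (difference: 0.1244 bits). KL divergence is asymmetric: D_KL(P||Q) ≠ D_KL(Q||P) in general.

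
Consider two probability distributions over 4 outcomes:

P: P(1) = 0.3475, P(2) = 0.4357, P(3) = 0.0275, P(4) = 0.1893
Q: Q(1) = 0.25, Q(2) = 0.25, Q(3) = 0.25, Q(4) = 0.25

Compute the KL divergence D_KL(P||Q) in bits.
0.3507 bits

D_KL(P||Q) = Σ P(x) log₂(P(x)/Q(x))

Computing term by term:
  P(1)·log₂(P(1)/Q(1)) = 0.3475·log₂(0.3475/0.25) = 0.16509
  P(2)·log₂(P(2)/Q(2)) = 0.4357·log₂(0.4357/0.25) = 0.34917
  P(3)·log₂(P(3)/Q(3)) = 0.0275·log₂(0.0275/0.25) = -0.08757
  P(4)·log₂(P(4)/Q(4)) = 0.1893·log₂(0.1893/0.25) = -0.07596

D_KL(P||Q) = 0.16509 + 0.34917 - 0.08757 - 0.07596 = 0.35073 ≈ 0.3507 bits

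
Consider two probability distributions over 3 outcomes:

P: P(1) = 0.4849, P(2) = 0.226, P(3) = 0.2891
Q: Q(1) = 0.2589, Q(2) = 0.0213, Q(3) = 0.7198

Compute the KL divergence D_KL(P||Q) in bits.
0.8286 bits

D_KL(P||Q) = Σ P(x) log₂(P(x)/Q(x))

Computing term by term:
  P(1)·log₂(P(1)/Q(1)) = 0.4849·log₂(0.4849/0.2589) = 0.43898
  P(2)·log₂(P(2)/Q(2)) = 0.226·log₂(0.226/0.0213) = 0.77007
  P(3)·log₂(P(3)/Q(3)) = 0.2891·log₂(0.2891/0.7198) = -0.38046

D_KL(P||Q) = 0.43898 + 0.77007 - 0.38046 = 0.82859 ≈ 0.8286 bits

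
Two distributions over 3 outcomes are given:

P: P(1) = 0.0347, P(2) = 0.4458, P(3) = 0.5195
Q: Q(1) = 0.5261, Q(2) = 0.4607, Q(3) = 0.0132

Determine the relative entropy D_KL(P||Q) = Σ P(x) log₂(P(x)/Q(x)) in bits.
2.5953 bits

D_KL(P||Q) = Σ P(x) log₂(P(x)/Q(x))

Computing term by term:
  P(1)·log₂(P(1)/Q(1)) = 0.0347·log₂(0.0347/0.5261) = -0.13610
  P(2)·log₂(P(2)/Q(2)) = 0.4458·log₂(0.4458/0.4607) = -0.02114
  P(3)·log₂(P(3)/Q(3)) = 0.5195·log₂(0.5195/0.0132) = 2.75258

D_KL(P||Q) = -0.13610 - 0.02114 + 2.75258 = 2.59534 ≈ 2.5953 bits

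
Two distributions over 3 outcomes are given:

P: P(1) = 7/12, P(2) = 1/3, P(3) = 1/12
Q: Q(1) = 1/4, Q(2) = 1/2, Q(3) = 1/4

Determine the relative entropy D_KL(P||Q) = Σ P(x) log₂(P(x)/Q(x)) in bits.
0.3860 bits

D_KL(P||Q) = Σ P(x) log₂(P(x)/Q(x))

Computing term by term:
  P(1)·log₂(P(1)/Q(1)) = (7/12)·log₂((7/12)/(1/4)) = 0.71306
  P(2)·log₂(P(2)/Q(2)) = (1/3)·log₂((1/3)/(1/2)) = -0.19499
  P(3)·log₂(P(3)/Q(3)) = (1/12)·log₂((1/12)/(1/4)) = -0.13208

D_KL(P||Q) = 0.71306 - 0.19499 - 0.13208 = 0.38599 ≈ 0.3860 bits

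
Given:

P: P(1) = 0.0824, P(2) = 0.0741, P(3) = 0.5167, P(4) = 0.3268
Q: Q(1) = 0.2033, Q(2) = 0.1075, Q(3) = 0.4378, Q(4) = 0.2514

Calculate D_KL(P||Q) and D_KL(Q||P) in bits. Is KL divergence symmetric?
D_KL(P||Q) = 0.1001 bits, D_KL(Q||P) = 0.1228 bits. No, KL divergence is not symmetric.

D_KL(P||Q) = Σ P(x) log₂(P(x)/Q(x))

Computing term by term:
  P(1)·log₂(P(1)/Q(1)) = 0.0824·log₂(0.0824/0.2033) = -0.10736
  P(2)·log₂(P(2)/Q(2)) = 0.0741·log₂(0.0741/0.1075) = -0.03978
  P(3)·log₂(P(3)/Q(3)) = 0.5167·log₂(0.5167/0.4378) = 0.12352
  P(4)·log₂(P(4)/Q(4)) = 0.3268·log₂(0.3268/0.2514) = 0.12367

D_KL(P||Q) = -0.10736 - 0.03978 + 0.12352 + 0.12367 = 0.10005 ≈ 0.1001 bits

D_KL(Q||P) = Σ Q(x) log₂(Q(x)/P(x))

Computing term by term:
  Q(1)·log₂(Q(1)/P(1)) = 0.2033·log₂(0.2033/0.0824) = 0.26488
  Q(2)·log₂(Q(2)/P(2)) = 0.1075·log₂(0.1075/0.0741) = 0.05771
  Q(3)·log₂(Q(3)/P(3)) = 0.4378·log₂(0.4378/0.5167) = -0.10466
  Q(4)·log₂(Q(4)/P(4)) = 0.2514·log₂(0.2514/0.3268) = -0.09514

D_KL(Q||P) = 0.26488 + 0.05771 - 0.10466 - 0.09514 = 0.12279 ≈ 0.1228 bits

These are NOT equal (difference: 0.0227 bits). KL divergence is asymmetric: D_KL(P||Q) ≠ D_KL(Q||P) in general.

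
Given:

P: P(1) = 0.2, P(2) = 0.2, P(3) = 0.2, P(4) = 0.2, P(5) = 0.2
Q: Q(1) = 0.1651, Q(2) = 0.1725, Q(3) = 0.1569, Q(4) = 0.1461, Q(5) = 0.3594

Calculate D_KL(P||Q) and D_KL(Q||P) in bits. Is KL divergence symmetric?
D_KL(P||Q) = 0.0895 bits, D_KL(Q||P) = 0.1003 bits. No, KL divergence is not symmetric.

D_KL(P||Q) = Σ P(x) log₂(P(x)/Q(x))

Computing term by term:
  P(1)·log₂(P(1)/Q(1)) = 0.2·log₂(0.2/0.1651) = 0.05533
  P(2)·log₂(P(2)/Q(2)) = 0.2·log₂(0.2/0.1725) = 0.04268
  P(3)·log₂(P(3)/Q(3)) = 0.2·log₂(0.2/0.1569) = 0.07003
  P(4)·log₂(P(4)/Q(4)) = 0.2·log₂(0.2/0.1461) = 0.09061
  P(5)·log₂(P(5)/Q(5)) = 0.2·log₂(0.2/0.3594) = -0.16912

D_KL(P||Q) = 0.05533 + 0.04268 + 0.07003 + 0.09061 - 0.16912 = 0.08953 ≈ 0.0895 bits

D_KL(Q||P) = Σ Q(x) log₂(Q(x)/P(x))

Computing term by term:
  Q(1)·log₂(Q(1)/P(1)) = 0.1651·log₂(0.1651/0.2) = -0.04568
  Q(2)·log₂(Q(2)/P(2)) = 0.1725·log₂(0.1725/0.2) = -0.03681
  Q(3)·log₂(Q(3)/P(3)) = 0.1569·log₂(0.1569/0.2) = -0.05494
  Q(4)·log₂(Q(4)/P(4)) = 0.1461·log₂(0.1461/0.2) = -0.06619
  Q(5)·log₂(Q(5)/P(5)) = 0.3594·log₂(0.3594/0.2) = 0.30391

D_KL(Q||P) = -0.04568 - 0.03681 - 0.05494 - 0.06619 + 0.30391 = 0.10029 ≈ 0.1003 bits

These are NOT equal (difference: 0.0108 bits). KL divergence is asymmetric: D_KL(P||Q) ≠ D_KL(Q||P) in general.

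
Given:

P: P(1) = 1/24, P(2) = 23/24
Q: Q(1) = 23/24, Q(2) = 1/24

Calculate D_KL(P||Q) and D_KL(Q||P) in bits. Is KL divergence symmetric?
D_KL(P||Q) = 4.1466 bits, D_KL(Q||P) = 4.1466 bits. The two values coincide for this particular pair, but no — KL divergence is not symmetric in general.

D_KL(P||Q) = Σ P(x) log₂(P(x)/Q(x))

Computing term by term:
  P(1)·log₂(P(1)/Q(1)) = (1/24)·log₂((1/24)/(23/24)) = -0.18848
  P(2)·log₂(P(2)/Q(2)) = (23/24)·log₂((23/24)/(1/24)) = 4.33508

D_KL(P||Q) = -0.18848 + 4.33508 = 4.14660 ≈ 4.1466 bits

D_KL(Q||P) = Σ Q(x) log₂(Q(x)/P(x))

Computing term by term:
  Q(1)·log₂(Q(1)/P(1)) = (23/24)·log₂((23/24)/(1/24)) = 4.33508
  Q(2)·log₂(Q(2)/P(2)) = (1/24)·log₂((1/24)/(23/24)) = -0.18848

D_KL(Q||P) = 4.33508 - 0.18848 = 4.14660 ≈ 4.1466 bits

These ARE equal here. Q is P with outcomes relabeled (Q(1) = P(2), Q(2) = P(1)) by a relabeling that is its own inverse, so the two sums contain exactly the same terms in a different order. This is a special case — KL divergence is not symmetric in general: D_KL(P||Q) ≠ D_KL(Q||P) for most P, Q.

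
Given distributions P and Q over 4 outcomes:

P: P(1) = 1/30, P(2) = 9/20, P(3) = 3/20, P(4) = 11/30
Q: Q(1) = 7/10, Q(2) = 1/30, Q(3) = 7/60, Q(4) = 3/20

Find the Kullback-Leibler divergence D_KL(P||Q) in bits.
2.0705 bits

D_KL(P||Q) = Σ P(x) log₂(P(x)/Q(x))

Computing term by term:
  P(1)·log₂(P(1)/Q(1)) = (1/30)·log₂((1/30)/(7/10)) = -0.14641
  P(2)·log₂(P(2)/Q(2)) = (9/20)·log₂((9/20)/(1/30)) = 1.68970
  P(3)·log₂(P(3)/Q(3)) = (3/20)·log₂((3/20)/(7/60)) = 0.05439
  P(4)·log₂(P(4)/Q(4)) = (11/30)·log₂((11/30)/(3/20)) = 0.47282

D_KL(P||Q) = -0.14641 + 1.68970 + 0.05439 + 0.47282 = 2.07050 ≈ 2.0705 bits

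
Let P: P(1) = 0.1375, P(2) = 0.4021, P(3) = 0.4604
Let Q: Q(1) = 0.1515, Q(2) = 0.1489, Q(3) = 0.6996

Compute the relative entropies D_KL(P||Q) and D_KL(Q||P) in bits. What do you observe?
D_KL(P||Q) = 0.2791 bits, D_KL(Q||P) = 0.2301 bits. The two directions give different values (D_KL(P||Q) exceeds D_KL(Q||P) by 0.0490 bits): KL divergence is asymmetric.

D_KL(P||Q) = Σ P(x) log₂(P(x)/Q(x))

Computing term by term:
  P(1)·log₂(P(1)/Q(1)) = 0.1375·log₂(0.1375/0.1515) = -0.01923
  P(2)·log₂(P(2)/Q(2)) = 0.4021·log₂(0.4021/0.1489) = 0.57629
  P(3)·log₂(P(3)/Q(3)) = 0.4604·log₂(0.4604/0.6996) = -0.27792

D_KL(P||Q) = -0.01923 + 0.57629 - 0.27792 = 0.27914 ≈ 0.2791 bits

D_KL(Q||P) = Σ Q(x) log₂(Q(x)/P(x))

Computing term by term:
  Q(1)·log₂(Q(1)/P(1)) = 0.1515·log₂(0.1515/0.1375) = 0.02119
  Q(2)·log₂(Q(2)/P(2)) = 0.1489·log₂(0.1489/0.4021) = -0.21341
  Q(3)·log₂(Q(3)/P(3)) = 0.6996·log₂(0.6996/0.4604) = 0.42231

D_KL(Q||P) = 0.02119 - 0.21341 + 0.42231 = 0.23009 ≈ 0.2301 bits

These are NOT equal (difference: 0.0490 bits). KL divergence is asymmetric: D_KL(P||Q) ≠ D_KL(Q||P) in general.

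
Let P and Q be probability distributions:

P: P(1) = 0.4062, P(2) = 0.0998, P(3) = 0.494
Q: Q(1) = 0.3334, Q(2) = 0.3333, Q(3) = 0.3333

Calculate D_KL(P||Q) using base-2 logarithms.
0.2226 bits

D_KL(P||Q) = Σ P(x) log₂(P(x)/Q(x))

Computing term by term:
  P(1)·log₂(P(1)/Q(1)) = 0.4062·log₂(0.4062/0.3334) = 0.11574
  P(2)·log₂(P(2)/Q(2)) = 0.0998·log₂(0.0998/0.3333) = -0.17362
  P(3)·log₂(P(3)/Q(3)) = 0.494·log₂(0.494/0.3333) = 0.28044

D_KL(P||Q) = 0.11574 - 0.17362 + 0.28044 = 0.22256 ≈ 0.2226 bits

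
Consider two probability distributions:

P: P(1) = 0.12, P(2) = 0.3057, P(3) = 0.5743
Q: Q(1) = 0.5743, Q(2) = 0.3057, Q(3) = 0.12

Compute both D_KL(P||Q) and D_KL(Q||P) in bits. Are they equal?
D_KL(P||Q) = 1.0262 bits, D_KL(Q||P) = 1.0262 bits. Yes, in this case they are equal (although KL divergence is not symmetric in general).

D_KL(P||Q) = Σ P(x) log₂(P(x)/Q(x))

Computing term by term:
  P(1)·log₂(P(1)/Q(1)) = 0.12·log₂(0.12/0.5743) = -0.27105
  P(2)·log₂(P(2)/Q(2)) = 0.3057·log₂(0.3057/0.3057) = 0.00000
  P(3)·log₂(P(3)/Q(3)) = 0.5743·log₂(0.5743/0.12) = 1.29721

D_KL(P||Q) = -0.27105 + 0.00000 + 1.29721 = 1.02616 ≈ 1.0262 bits

D_KL(Q||P) = Σ Q(x) log₂(Q(x)/P(x))

Computing term by term:
  Q(1)·log₂(Q(1)/P(1)) = 0.5743·log₂(0.5743/0.12) = 1.29721
  Q(2)·log₂(Q(2)/P(2)) = 0.3057·log₂(0.3057/0.3057) = 0.00000
  Q(3)·log₂(Q(3)/P(3)) = 0.12·log₂(0.12/0.5743) = -0.27105

D_KL(Q||P) = 1.29721 + 0.00000 - 0.27105 = 1.02616 ≈ 1.0262 bits

These ARE equal here. Q is P with outcomes relabeled (Q(1) = P(3), Q(3) = P(1)) by a relabeling that is its own inverse, so the two sums contain exactly the same terms in a different order. This is a special case — KL divergence is not symmetric in general: D_KL(P||Q) ≠ D_KL(Q||P) for most P, Q.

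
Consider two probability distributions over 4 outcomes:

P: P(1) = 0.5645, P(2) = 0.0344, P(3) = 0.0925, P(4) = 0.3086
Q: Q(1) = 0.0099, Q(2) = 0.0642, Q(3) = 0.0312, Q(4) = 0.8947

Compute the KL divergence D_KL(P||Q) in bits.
2.9331 bits

D_KL(P||Q) = Σ P(x) log₂(P(x)/Q(x))

Computing term by term:
  P(1)·log₂(P(1)/Q(1)) = 0.5645·log₂(0.5645/0.0099) = 3.29296
  P(2)·log₂(P(2)/Q(2)) = 0.0344·log₂(0.0344/0.0642) = -0.03097
  P(3)·log₂(P(3)/Q(3)) = 0.0925·log₂(0.0925/0.0312) = 0.14503
  P(4)·log₂(P(4)/Q(4)) = 0.3086·log₂(0.3086/0.8947) = -0.47391

D_KL(P||Q) = 3.29296 - 0.03097 + 0.14503 - 0.47391 = 2.93311 ≈ 2.9331 bits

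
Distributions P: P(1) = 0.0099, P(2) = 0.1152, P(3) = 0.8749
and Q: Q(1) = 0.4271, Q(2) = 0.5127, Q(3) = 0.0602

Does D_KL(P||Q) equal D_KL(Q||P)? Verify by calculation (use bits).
D_KL(P||Q) = 3.0763 bits, D_KL(Q||P) = 3.1915 bits. No — D_KL(P||Q) ≠ D_KL(Q||P) for this pair.

D_KL(P||Q) = Σ P(x) log₂(P(x)/Q(x))

Computing term by term:
  P(1)·log₂(P(1)/Q(1)) = 0.0099·log₂(0.0099/0.4271) = -0.05377
  P(2)·log₂(P(2)/Q(2)) = 0.1152·log₂(0.1152/0.5127) = -0.24814
  P(3)·log₂(P(3)/Q(3)) = 0.8749·log₂(0.8749/0.0602) = 3.37824

D_KL(P||Q) = -0.05377 - 0.24814 + 3.37824 = 3.07633 ≈ 3.0763 bits

D_KL(Q||P) = Σ Q(x) log₂(Q(x)/P(x))

Computing term by term:
  Q(1)·log₂(Q(1)/P(1)) = 0.4271·log₂(0.4271/0.0099) = 2.31958
  Q(2)·log₂(Q(2)/P(2)) = 0.5127·log₂(0.5127/0.1152) = 1.10434
  Q(3)·log₂(Q(3)/P(3)) = 0.0602·log₂(0.0602/0.8749) = -0.23245

D_KL(Q||P) = 2.31958 + 1.10434 - 0.23245 = 3.19147 ≈ 3.1915 bits

These are NOT equal (difference: 0.1152 bits). KL divergence is asymmetric: D_KL(P||Q) ≠ D_KL(Q||P) in general.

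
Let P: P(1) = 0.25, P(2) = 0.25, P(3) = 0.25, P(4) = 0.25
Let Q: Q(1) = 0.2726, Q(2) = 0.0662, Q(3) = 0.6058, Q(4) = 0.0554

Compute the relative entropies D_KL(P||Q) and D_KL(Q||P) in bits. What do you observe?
D_KL(P||Q) = 0.6723 bits, D_KL(Q||P) = 0.5602 bits. The two directions give different values (D_KL(P||Q) exceeds D_KL(Q||P) by 0.1121 bits): KL divergence is asymmetric.

D_KL(P||Q) = Σ P(x) log₂(P(x)/Q(x))

Computing term by term:
  P(1)·log₂(P(1)/Q(1)) = 0.25·log₂(0.25/0.2726) = -0.03121
  P(2)·log₂(P(2)/Q(2)) = 0.25·log₂(0.25/0.0662) = 0.47926
  P(3)·log₂(P(3)/Q(3)) = 0.25·log₂(0.25/0.6058) = -0.31923
  P(4)·log₂(P(4)/Q(4)) = 0.25·log₂(0.25/0.0554) = 0.54349

D_KL(P||Q) = -0.03121 + 0.47926 - 0.31923 + 0.54349 = 0.67231 ≈ 0.6723 bits

D_KL(Q||P) = Σ Q(x) log₂(Q(x)/P(x))

Computing term by term:
  Q(1)·log₂(Q(1)/P(1)) = 0.2726·log₂(0.2726/0.25) = 0.03404
  Q(2)·log₂(Q(2)/P(2)) = 0.0662·log₂(0.0662/0.25) = -0.12691
  Q(3)·log₂(Q(3)/P(3)) = 0.6058·log₂(0.6058/0.25) = 0.77355
  Q(4)·log₂(Q(4)/P(4)) = 0.0554·log₂(0.0554/0.25) = -0.12044

D_KL(Q||P) = 0.03404 - 0.12691 + 0.77355 - 0.12044 = 0.56024 ≈ 0.5602 bits

These are NOT equal (difference: 0.1121 bits). KL divergence is asymmetric: D_KL(P||Q) ≠ D_KL(Q||P) in general.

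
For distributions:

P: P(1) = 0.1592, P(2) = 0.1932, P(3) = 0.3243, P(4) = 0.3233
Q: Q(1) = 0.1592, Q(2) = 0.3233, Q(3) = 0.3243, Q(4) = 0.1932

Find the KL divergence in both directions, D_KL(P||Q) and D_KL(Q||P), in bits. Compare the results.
D_KL(P||Q) = 0.0966 bits, D_KL(Q||P) = 0.0966 bits. The two directions give exactly the same value for this pair.

D_KL(P||Q) = Σ P(x) log₂(P(x)/Q(x))

Computing term by term:
  P(1)·log₂(P(1)/Q(1)) = 0.1592·log₂(0.1592/0.1592) = 0.00000
  P(2)·log₂(P(2)/Q(2)) = 0.1932·log₂(0.1932/0.3233) = -0.14350
  P(3)·log₂(P(3)/Q(3)) = 0.3243·log₂(0.3243/0.3243) = 0.00000
  P(4)·log₂(P(4)/Q(4)) = 0.3233·log₂(0.3233/0.1932) = 0.24014

D_KL(P||Q) = 0.00000 - 0.14350 + 0.00000 + 0.24014 = 0.09664 ≈ 0.0966 bits

D_KL(Q||P) = Σ Q(x) log₂(Q(x)/P(x))

Computing term by term:
  Q(1)·log₂(Q(1)/P(1)) = 0.1592·log₂(0.1592/0.1592) = 0.00000
  Q(2)·log₂(Q(2)/P(2)) = 0.3233·log₂(0.3233/0.1932) = 0.24014
  Q(3)·log₂(Q(3)/P(3)) = 0.3243·log₂(0.3243/0.3243) = 0.00000
  Q(4)·log₂(Q(4)/P(4)) = 0.1932·log₂(0.1932/0.3233) = -0.14350

D_KL(Q||P) = 0.00000 + 0.24014 + 0.00000 - 0.14350 = 0.09664 ≈ 0.0966 bits

These ARE equal here. Q is P with outcomes relabeled (Q(2) = P(4), Q(4) = P(2)) by a relabeling that is its own inverse, so the two sums contain exactly the same terms in a different order. This is a special case — KL divergence is not symmetric in general: D_KL(P||Q) ≠ D_KL(Q||P) for most P, Q.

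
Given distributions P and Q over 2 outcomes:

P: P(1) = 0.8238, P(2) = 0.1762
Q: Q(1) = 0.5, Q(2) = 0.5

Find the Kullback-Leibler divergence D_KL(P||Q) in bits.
0.3283 bits

D_KL(P||Q) = Σ P(x) log₂(P(x)/Q(x))

Computing term by term:
  P(1)·log₂(P(1)/Q(1)) = 0.8238·log₂(0.8238/0.5) = 0.59344
  P(2)·log₂(P(2)/Q(2)) = 0.1762·log₂(0.1762/0.5) = -0.26513

D_KL(P||Q) = 0.59344 - 0.26513 = 0.32831 ≈ 0.3283 bits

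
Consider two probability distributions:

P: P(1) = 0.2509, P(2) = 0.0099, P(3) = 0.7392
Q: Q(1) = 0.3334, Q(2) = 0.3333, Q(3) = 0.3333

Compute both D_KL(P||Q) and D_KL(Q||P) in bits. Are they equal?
D_KL(P||Q) = 0.6963 bits, D_KL(Q||P) = 1.4446 bits. No, they are not equal.

D_KL(P||Q) = Σ P(x) log₂(P(x)/Q(x))

Computing term by term:
  P(1)·log₂(P(1)/Q(1)) = 0.2509·log₂(0.2509/0.3334) = -0.10290
  P(2)·log₂(P(2)/Q(2)) = 0.0099·log₂(0.0099/0.3333) = -0.05023
  P(3)·log₂(P(3)/Q(3)) = 0.7392·log₂(0.7392/0.3333) = 0.84945

D_KL(P||Q) = -0.10290 - 0.05023 + 0.84945 = 0.69632 ≈ 0.6963 bits

D_KL(Q||P) = Σ Q(x) log₂(Q(x)/P(x))

Computing term by term:
  Q(1)·log₂(Q(1)/P(1)) = 0.3334·log₂(0.3334/0.2509) = 0.13674
  Q(2)·log₂(Q(2)/P(2)) = 0.3333·log₂(0.3333/0.0099) = 1.69091
  Q(3)·log₂(Q(3)/P(3)) = 0.3333·log₂(0.3333/0.7392) = -0.38301

D_KL(Q||P) = 0.13674 + 1.69091 - 0.38301 = 1.44464 ≈ 1.4446 bits

These are NOT equal (difference: 0.7483 bits). KL divergence is asymmetric: D_KL(P||Q) ≠ D_KL(Q||P) in general.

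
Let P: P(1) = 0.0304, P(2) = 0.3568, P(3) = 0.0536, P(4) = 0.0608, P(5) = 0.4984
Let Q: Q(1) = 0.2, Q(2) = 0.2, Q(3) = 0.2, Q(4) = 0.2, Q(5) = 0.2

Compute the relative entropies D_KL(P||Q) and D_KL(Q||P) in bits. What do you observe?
D_KL(P||Q) = 0.6656 bits, D_KL(Q||P) = 0.8366 bits. The two directions give different values (D_KL(Q||P) exceeds D_KL(P||Q) by 0.1710 bits): KL divergence is asymmetric.

D_KL(P||Q) = Σ P(x) log₂(P(x)/Q(x))

Computing term by term:
  P(1)·log₂(P(1)/Q(1)) = 0.0304·log₂(0.0304/0.2) = -0.08262
  P(2)·log₂(P(2)/Q(2)) = 0.3568·log₂(0.3568/0.2) = 0.29797
  P(3)·log₂(P(3)/Q(3)) = 0.0536·log₂(0.0536/0.2) = -0.10182
  P(4)·log₂(P(4)/Q(4)) = 0.0608·log₂(0.0608/0.2) = -0.10445
  P(5)·log₂(P(5)/Q(5)) = 0.4984·log₂(0.4984/0.2) = 0.65654

D_KL(P||Q) = -0.08262 + 0.29797 - 0.10182 - 0.10445 + 0.65654 = 0.66562 ≈ 0.6656 bits

D_KL(Q||P) = Σ Q(x) log₂(Q(x)/P(x))

Computing term by term:
  Q(1)·log₂(Q(1)/P(1)) = 0.2·log₂(0.2/0.0304) = 0.54357
  Q(2)·log₂(Q(2)/P(2)) = 0.2·log₂(0.2/0.3568) = -0.16702
  Q(3)·log₂(Q(3)/P(3)) = 0.2·log₂(0.2/0.0536) = 0.37994
  Q(4)·log₂(Q(4)/P(4)) = 0.2·log₂(0.2/0.0608) = 0.34357
  Q(5)·log₂(Q(5)/P(5)) = 0.2·log₂(0.2/0.4984) = -0.26346

D_KL(Q||P) = 0.54357 - 0.16702 + 0.37994 + 0.34357 - 0.26346 = 0.83660 ≈ 0.8366 bits

These are NOT equal (difference: 0.1710 bits). KL divergence is asymmetric: D_KL(P||Q) ≠ D_KL(Q||P) in general.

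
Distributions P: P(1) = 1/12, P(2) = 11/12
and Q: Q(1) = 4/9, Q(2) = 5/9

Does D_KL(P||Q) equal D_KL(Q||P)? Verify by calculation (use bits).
D_KL(P||Q) = 0.4610 bits, D_KL(Q||P) = 0.6720 bits. No — D_KL(P||Q) ≠ D_KL(Q||P) for this pair.

D_KL(P||Q) = Σ P(x) log₂(P(x)/Q(x))

Computing term by term:
  P(1)·log₂(P(1)/Q(1)) = (1/12)·log₂((1/12)/(4/9)) = -0.20125
  P(2)·log₂(P(2)/Q(2)) = (11/12)·log₂((11/12)/(5/9)) = 0.66226

D_KL(P||Q) = -0.20125 + 0.66226 = 0.46101 ≈ 0.4610 bits

D_KL(Q||P) = Σ Q(x) log₂(Q(x)/P(x))

Computing term by term:
  Q(1)·log₂(Q(1)/P(1)) = (4/9)·log₂((4/9)/(1/12)) = 1.07335
  Q(2)·log₂(Q(2)/P(2)) = (5/9)·log₂((5/9)/(11/12)) = -0.40137

D_KL(Q||P) = 1.07335 - 0.40137 = 0.67198 ≈ 0.6720 bits

These are NOT equal (difference: 0.2110 bits). KL divergence is asymmetric: D_KL(P||Q) ≠ D_KL(Q||P) in general.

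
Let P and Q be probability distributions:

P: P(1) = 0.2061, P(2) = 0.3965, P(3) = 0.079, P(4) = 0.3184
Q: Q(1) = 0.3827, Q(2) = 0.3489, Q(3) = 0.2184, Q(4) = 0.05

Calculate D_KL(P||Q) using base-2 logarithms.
0.6236 bits

D_KL(P||Q) = Σ P(x) log₂(P(x)/Q(x))

Computing term by term:
  P(1)·log₂(P(1)/Q(1)) = 0.2061·log₂(0.2061/0.3827) = -0.18402
  P(2)·log₂(P(2)/Q(2)) = 0.3965·log₂(0.3965/0.3489) = 0.07316
  P(3)·log₂(P(3)/Q(3)) = 0.079·log₂(0.079/0.2184) = -0.11590
  P(4)·log₂(P(4)/Q(4)) = 0.3184·log₂(0.3184/0.05) = 0.85040

D_KL(P||Q) = -0.18402 + 0.07316 - 0.11590 + 0.85040 = 0.62364 ≈ 0.6236 bits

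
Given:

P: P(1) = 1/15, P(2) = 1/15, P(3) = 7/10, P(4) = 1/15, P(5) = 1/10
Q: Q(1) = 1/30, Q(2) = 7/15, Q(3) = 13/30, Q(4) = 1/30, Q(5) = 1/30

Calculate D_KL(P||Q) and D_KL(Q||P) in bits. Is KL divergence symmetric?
D_KL(P||Q) = 0.5890 bits, D_KL(Q||P) = 0.8908 bits. No, KL divergence is not symmetric.

D_KL(P||Q) = Σ P(x) log₂(P(x)/Q(x))

Computing term by term:
  P(1)·log₂(P(1)/Q(1)) = (1/15)·log₂((1/15)/(1/30)) = 0.06667
  P(2)·log₂(P(2)/Q(2)) = (1/15)·log₂((1/15)/(7/15)) = -0.18716
  P(3)·log₂(P(3)/Q(3)) = (7/10)·log₂((7/10)/(13/30)) = 0.48431
  P(4)·log₂(P(4)/Q(4)) = (1/15)·log₂((1/15)/(1/30)) = 0.06667
  P(5)·log₂(P(5)/Q(5)) = (1/10)·log₂((1/10)/(1/30)) = 0.15850

D_KL(P||Q) = 0.06667 - 0.18716 + 0.48431 + 0.06667 + 0.15850 = 0.58899 ≈ 0.5890 bits

D_KL(Q||P) = Σ Q(x) log₂(Q(x)/P(x))

Computing term by term:
  Q(1)·log₂(Q(1)/P(1)) = (1/30)·log₂((1/30)/(1/15)) = -0.03333
  Q(2)·log₂(Q(2)/P(2)) = (7/15)·log₂((7/15)/(1/15)) = 1.31010
  Q(3)·log₂(Q(3)/P(3)) = (13/30)·log₂((13/30)/(7/10)) = -0.29981
  Q(4)·log₂(Q(4)/P(4)) = (1/30)·log₂((1/30)/(1/15)) = -0.03333
  Q(5)·log₂(Q(5)/P(5)) = (1/30)·log₂((1/30)/(1/10)) = -0.05283

D_KL(Q||P) = -0.03333 + 1.31010 - 0.29981 - 0.03333 - 0.05283 = 0.89080 ≈ 0.8908 bits

These are NOT equal (difference: 0.3018 bits). KL divergence is asymmetric: D_KL(P||Q) ≠ D_KL(Q||P) in general.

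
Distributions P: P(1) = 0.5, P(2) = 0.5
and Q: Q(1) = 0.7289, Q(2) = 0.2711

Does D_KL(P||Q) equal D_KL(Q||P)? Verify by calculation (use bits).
D_KL(P||Q) = 0.1697 bits, D_KL(Q||P) = 0.1570 bits. No — D_KL(P||Q) ≠ D_KL(Q||P) for this pair.

D_KL(P||Q) = Σ P(x) log₂(P(x)/Q(x))

Computing term by term:
  P(1)·log₂(P(1)/Q(1)) = 0.5·log₂(0.5/0.7289) = -0.27190
  P(2)·log₂(P(2)/Q(2)) = 0.5·log₂(0.5/0.2711) = 0.44155

D_KL(P||Q) = -0.27190 + 0.44155 = 0.16965 ≈ 0.1697 bits

D_KL(Q||P) = Σ Q(x) log₂(Q(x)/P(x))

Computing term by term:
  Q(1)·log₂(Q(1)/P(1)) = 0.7289·log₂(0.7289/0.5) = 0.39637
  Q(2)·log₂(Q(2)/P(2)) = 0.2711·log₂(0.2711/0.5) = -0.23941

D_KL(Q||P) = 0.39637 - 0.23941 = 0.15696 ≈ 0.1570 bits

These are NOT equal (difference: 0.0127 bits). KL divergence is asymmetric: D_KL(P||Q) ≠ D_KL(Q||P) in general.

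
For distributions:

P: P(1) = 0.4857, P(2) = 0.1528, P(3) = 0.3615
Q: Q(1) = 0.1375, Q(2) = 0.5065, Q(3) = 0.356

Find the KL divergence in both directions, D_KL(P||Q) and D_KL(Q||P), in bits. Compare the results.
D_KL(P||Q) = 0.6281 bits, D_KL(Q||P) = 0.6175 bits. D_KL(P||Q) is larger than D_KL(Q||P) by 0.0106 bits; the two directions differ.

D_KL(P||Q) = Σ P(x) log₂(P(x)/Q(x))

Computing term by term:
  P(1)·log₂(P(1)/Q(1)) = 0.4857·log₂(0.4857/0.1375) = 0.88428
  P(2)·log₂(P(2)/Q(2)) = 0.1528·log₂(0.1528/0.5065) = -0.26418
  P(3)·log₂(P(3)/Q(3)) = 0.3615·log₂(0.3615/0.356) = 0.00800

D_KL(P||Q) = 0.88428 - 0.26418 + 0.00800 = 0.62810 ≈ 0.6281 bits

D_KL(Q||P) = Σ Q(x) log₂(Q(x)/P(x))

Computing term by term:
  Q(1)·log₂(Q(1)/P(1)) = 0.1375·log₂(0.1375/0.4857) = -0.25034
  Q(2)·log₂(Q(2)/P(2)) = 0.5065·log₂(0.5065/0.1528) = 0.87570
  Q(3)·log₂(Q(3)/P(3)) = 0.356·log₂(0.356/0.3615) = -0.00787

D_KL(Q||P) = -0.25034 + 0.87570 - 0.00787 = 0.61749 ≈ 0.6175 bits

These are NOT equal (difference: 0.0106 bits). KL divergence is asymmetric: D_KL(P||Q) ≠ D_KL(Q||P) in general.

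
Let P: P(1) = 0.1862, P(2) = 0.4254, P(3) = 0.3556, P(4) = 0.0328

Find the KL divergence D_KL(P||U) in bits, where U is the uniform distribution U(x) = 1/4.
0.3317 bits

U(i) = 1/4 for all i

D_KL(P||U) = Σ P(x) log₂(P(x) / (1/4))
           = Σ P(x) log₂(P(x)) + log₂(4)
           = log₂(4) - H(P)

H(P) = -Σ P(x) log₂(P(x)):
  -P(1)·log₂(P(1)) = -(0.1862)·log₂(0.1862) = 0.45155
  -P(2)·log₂(P(2)) = -(0.4254)·log₂(0.4254) = 0.52456
  -P(3)·log₂(P(3)) = -(0.3556)·log₂(0.3556) = 0.53044
  -P(4)·log₂(P(4)) = -(0.0328)·log₂(0.0328) = 0.16171
H(P) = 0.45155 + 0.52456 + 0.53044 + 0.16171 = 1.66826 bits

log₂(4) = 2.00000 bits

D_KL(P||U) = 2.00000 - 1.66826 = 0.33174 ≈ 0.3317 bits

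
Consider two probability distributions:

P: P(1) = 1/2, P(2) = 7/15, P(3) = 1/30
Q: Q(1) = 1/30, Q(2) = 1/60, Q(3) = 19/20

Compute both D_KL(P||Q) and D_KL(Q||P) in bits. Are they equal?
D_KL(P||Q) = 4.0358 bits, D_KL(Q||P) = 4.3809 bits. No, they are not equal.

D_KL(P||Q) = Σ P(x) log₂(P(x)/Q(x))

Computing term by term:
  P(1)·log₂(P(1)/Q(1)) = (1/2)·log₂((1/2)/(1/30)) = 1.95345
  P(2)·log₂(P(2)/Q(2)) = (7/15)·log₂((7/15)/(1/60)) = 2.24343
  P(3)·log₂(P(3)/Q(3)) = (1/30)·log₂((1/30)/(19/20)) = -0.16110

D_KL(P||Q) = 1.95345 + 2.24343 - 0.16110 = 4.03578 ≈ 4.0358 bits

D_KL(Q||P) = Σ Q(x) log₂(Q(x)/P(x))

Computing term by term:
  Q(1)·log₂(Q(1)/P(1)) = (1/30)·log₂((1/30)/(1/2)) = -0.13023
  Q(2)·log₂(Q(2)/P(2)) = (1/60)·log₂((1/60)/(7/15)) = -0.08012
  Q(3)·log₂(Q(3)/P(3)) = (19/20)·log₂((19/20)/(1/30)) = 4.59125

D_KL(Q||P) = -0.13023 - 0.08012 + 4.59125 = 4.38090 ≈ 4.3809 bits

These are NOT equal (difference: 0.3451 bits). KL divergence is asymmetric: D_KL(P||Q) ≠ D_KL(Q||P) in general.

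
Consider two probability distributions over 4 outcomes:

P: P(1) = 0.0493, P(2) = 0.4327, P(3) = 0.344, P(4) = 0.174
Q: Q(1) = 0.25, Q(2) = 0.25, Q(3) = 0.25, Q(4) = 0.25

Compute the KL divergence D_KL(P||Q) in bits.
0.2944 bits

D_KL(P||Q) = Σ P(x) log₂(P(x)/Q(x))

Computing term by term:
  P(1)·log₂(P(1)/Q(1)) = 0.0493·log₂(0.0493/0.25) = -0.11547
  P(2)·log₂(P(2)/Q(2)) = 0.4327·log₂(0.4327/0.25) = 0.34246
  P(3)·log₂(P(3)/Q(3)) = 0.344·log₂(0.344/0.25) = 0.15841
  P(4)·log₂(P(4)/Q(4)) = 0.174·log₂(0.174/0.25) = -0.09097

D_KL(P||Q) = -0.11547 + 0.34246 + 0.15841 - 0.09097 = 0.29443 ≈ 0.2944 bits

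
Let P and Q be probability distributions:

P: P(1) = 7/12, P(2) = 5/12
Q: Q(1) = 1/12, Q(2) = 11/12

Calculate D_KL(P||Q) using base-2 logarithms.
1.1637 bits

D_KL(P||Q) = Σ P(x) log₂(P(x)/Q(x))

Computing term by term:
  P(1)·log₂(P(1)/Q(1)) = (7/12)·log₂((7/12)/(1/12)) = 1.63762
  P(2)·log₂(P(2)/Q(2)) = (5/12)·log₂((5/12)/(11/12)) = -0.47396

D_KL(P||Q) = 1.63762 - 0.47396 = 1.16366 ≈ 1.1637 bits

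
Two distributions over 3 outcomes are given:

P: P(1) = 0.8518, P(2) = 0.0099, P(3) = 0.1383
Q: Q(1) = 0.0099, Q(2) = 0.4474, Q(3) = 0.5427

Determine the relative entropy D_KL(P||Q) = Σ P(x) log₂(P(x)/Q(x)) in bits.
5.1473 bits

D_KL(P||Q) = Σ P(x) log₂(P(x)/Q(x))

Computing term by term:
  P(1)·log₂(P(1)/Q(1)) = 0.8518·log₂(0.8518/0.0099) = 5.47447
  P(2)·log₂(P(2)/Q(2)) = 0.0099·log₂(0.0099/0.4474) = -0.05443
  P(3)·log₂(P(3)/Q(3)) = 0.1383·log₂(0.1383/0.5427) = -0.27278

D_KL(P||Q) = 5.47447 - 0.05443 - 0.27278 = 5.14726 ≈ 5.1473 bits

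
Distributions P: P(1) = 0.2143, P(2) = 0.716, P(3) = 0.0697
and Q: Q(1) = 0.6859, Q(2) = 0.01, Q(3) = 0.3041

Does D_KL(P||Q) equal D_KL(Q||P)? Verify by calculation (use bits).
D_KL(P||Q) = 3.9041 bits, D_KL(Q||P) = 1.7359 bits. No — D_KL(P||Q) ≠ D_KL(Q||P) for this pair.

D_KL(P||Q) = Σ P(x) log₂(P(x)/Q(x))

Computing term by term:
  P(1)·log₂(P(1)/Q(1)) = 0.2143·log₂(0.2143/0.6859) = -0.35967
  P(2)·log₂(P(2)/Q(2)) = 0.716·log₂(0.716/0.01) = 4.41191
  P(3)·log₂(P(3)/Q(3)) = 0.0697·log₂(0.0697/0.3041) = -0.14813

D_KL(P||Q) = -0.35967 + 4.41191 - 0.14813 = 3.90411 ≈ 3.9041 bits

D_KL(Q||P) = Σ Q(x) log₂(Q(x)/P(x))

Computing term by term:
  Q(1)·log₂(Q(1)/P(1)) = 0.6859·log₂(0.6859/0.2143) = 1.15119
  Q(2)·log₂(Q(2)/P(2)) = 0.01·log₂(0.01/0.716) = -0.06162
  Q(3)·log₂(Q(3)/P(3)) = 0.3041·log₂(0.3041/0.0697) = 0.64631

D_KL(Q||P) = 1.15119 - 0.06162 + 0.64631 = 1.73588 ≈ 1.7359 bits

These are NOT equal (difference: 2.1682 bits). KL divergence is asymmetric: D_KL(P||Q) ≠ D_KL(Q||P) in general.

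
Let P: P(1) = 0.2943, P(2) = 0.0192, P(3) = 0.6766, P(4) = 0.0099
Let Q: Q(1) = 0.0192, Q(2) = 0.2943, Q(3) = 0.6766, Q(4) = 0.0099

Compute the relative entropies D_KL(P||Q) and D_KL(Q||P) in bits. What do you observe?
D_KL(P||Q) = 1.0834 bits, D_KL(Q||P) = 1.0834 bits. The two directions give the same value here, because Q is a self-inverse relabeling of P; in general KL divergence is asymmetric.

D_KL(P||Q) = Σ P(x) log₂(P(x)/Q(x))

Computing term by term:
  P(1)·log₂(P(1)/Q(1)) = 0.2943·log₂(0.2943/0.0192) = 1.15899
  P(2)·log₂(P(2)/Q(2)) = 0.0192·log₂(0.0192/0.2943) = -0.07561
  P(3)·log₂(P(3)/Q(3)) = 0.6766·log₂(0.6766/0.6766) = 0.00000
  P(4)·log₂(P(4)/Q(4)) = 0.0099·log₂(0.0099/0.0099) = 0.00000

D_KL(P||Q) = 1.15899 - 0.07561 + 0.00000 + 0.00000 = 1.08338 ≈ 1.0834 bits

D_KL(Q||P) = Σ Q(x) log₂(Q(x)/P(x))

Computing term by term:
  Q(1)·log₂(Q(1)/P(1)) = 0.0192·log₂(0.0192/0.2943) = -0.07561
  Q(2)·log₂(Q(2)/P(2)) = 0.2943·log₂(0.2943/0.0192) = 1.15899
  Q(3)·log₂(Q(3)/P(3)) = 0.6766·log₂(0.6766/0.6766) = 0.00000
  Q(4)·log₂(Q(4)/P(4)) = 0.0099·log₂(0.0099/0.0099) = 0.00000

D_KL(Q||P) = -0.07561 + 1.15899 + 0.00000 + 0.00000 = 1.08338 ≈ 1.0834 bits

These ARE equal here. Q is P with outcomes relabeled (Q(1) = P(2), Q(2) = P(1)) by a relabeling that is its own inverse, so the two sums contain exactly the same terms in a different order. This is a special case — KL divergence is not symmetric in general: D_KL(P||Q) ≠ D_KL(Q||P) for most P, Q.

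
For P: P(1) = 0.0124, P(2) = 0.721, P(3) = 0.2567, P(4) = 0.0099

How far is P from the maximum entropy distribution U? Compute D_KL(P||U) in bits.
1.0117 bits

U(i) = 1/4 for all i

D_KL(P||U) = Σ P(x) log₂(P(x) / (1/4))
           = Σ P(x) log₂(P(x)) + log₂(4)
           = log₂(4) - H(P)

H(P) = -Σ P(x) log₂(P(x)):
  -P(1)·log₂(P(1)) = -(0.0124)·log₂(0.0124) = 0.07854
  -P(2)·log₂(P(2)) = -(0.721)·log₂(0.721) = 0.34026
  -P(3)·log₂(P(3)) = -(0.2567)·log₂(0.2567) = 0.50361
  -P(4)·log₂(P(4)) = -(0.0099)·log₂(0.0099) = 0.06592
H(P) = 0.07854 + 0.34026 + 0.50361 + 0.06592 = 0.98833 bits

log₂(4) = 2.00000 bits

D_KL(P||U) = 2.00000 - 0.98833 = 1.01167 ≈ 1.0117 bits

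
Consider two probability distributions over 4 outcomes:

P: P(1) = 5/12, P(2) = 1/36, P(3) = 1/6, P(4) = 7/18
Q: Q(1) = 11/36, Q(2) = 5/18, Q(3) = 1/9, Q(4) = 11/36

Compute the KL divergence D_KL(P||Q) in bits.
0.3270 bits

D_KL(P||Q) = Σ P(x) log₂(P(x)/Q(x))

Computing term by term:
  P(1)·log₂(P(1)/Q(1)) = (5/12)·log₂((5/12)/(11/36)) = 0.18644
  P(2)·log₂(P(2)/Q(2)) = (1/36)·log₂((1/36)/(5/18)) = -0.09228
  P(3)·log₂(P(3)/Q(3)) = (1/6)·log₂((1/6)/(1/9)) = 0.09749
  P(4)·log₂(P(4)/Q(4)) = (7/18)·log₂((7/18)/(11/36)) = 0.13530

D_KL(P||Q) = 0.18644 - 0.09228 + 0.09749 + 0.13530 = 0.32695 ≈ 0.3270 bits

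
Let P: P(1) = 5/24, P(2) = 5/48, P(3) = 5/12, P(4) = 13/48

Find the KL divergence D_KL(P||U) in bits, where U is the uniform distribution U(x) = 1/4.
0.1520 bits

U(i) = 1/4 for all i

D_KL(P||U) = Σ P(x) log₂(P(x) / (1/4))
           = Σ P(x) log₂(P(x)) + log₂(4)
           = log₂(4) - H(P)

H(P) = -Σ P(x) log₂(P(x)):
  -P(1)·log₂(P(1)) = -(5/24)·log₂(5/24) = 0.47147
  -P(2)·log₂(P(2)) = -(5/48)·log₂(5/48) = 0.33990
  -P(3)·log₂(P(3)) = -(5/12)·log₂(5/12) = 0.52626
  -P(4)·log₂(P(4)) = -(13/48)·log₂(13/48) = 0.51039
H(P) = 0.47147 + 0.33990 + 0.52626 + 0.51039 = 1.84802 bits

log₂(4) = 2.00000 bits

D_KL(P||U) = 2.00000 - 1.84802 = 0.15198 ≈ 0.1520 bits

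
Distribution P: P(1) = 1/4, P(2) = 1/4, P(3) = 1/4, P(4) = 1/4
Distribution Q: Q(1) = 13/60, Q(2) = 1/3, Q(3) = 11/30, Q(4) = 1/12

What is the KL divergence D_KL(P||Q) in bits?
0.2060 bits

D_KL(P||Q) = Σ P(x) log₂(P(x)/Q(x))

Computing term by term:
  P(1)·log₂(P(1)/Q(1)) = (1/4)·log₂((1/4)/(13/60)) = 0.05161
  P(2)·log₂(P(2)/Q(2)) = (1/4)·log₂((1/4)/(1/3)) = -0.10376
  P(3)·log₂(P(3)/Q(3)) = (1/4)·log₂((1/4)/(11/30)) = -0.13814
  P(4)·log₂(P(4)/Q(4)) = (1/4)·log₂((1/4)/(1/12)) = 0.39624

D_KL(P||Q) = 0.05161 - 0.10376 - 0.13814 + 0.39624 = 0.20595 ≈ 0.2060 bits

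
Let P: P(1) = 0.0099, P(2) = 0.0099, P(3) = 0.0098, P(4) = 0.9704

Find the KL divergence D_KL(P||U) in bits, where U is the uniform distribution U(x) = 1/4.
1.7607 bits

U(i) = 1/4 for all i

D_KL(P||U) = Σ P(x) log₂(P(x) / (1/4))
           = Σ P(x) log₂(P(x)) + log₂(4)
           = log₂(4) - H(P)

H(P) = -Σ P(x) log₂(P(x)):
  -P(1)·log₂(P(1)) = -(0.0099)·log₂(0.0099) = 0.06592
  -P(2)·log₂(P(2)) = -(0.0099)·log₂(0.0099) = 0.06592
  -P(3)·log₂(P(3)) = -(0.0098)·log₂(0.0098) = 0.06540
  -P(4)·log₂(P(4)) = -(0.9704)·log₂(0.9704) = 0.04207
H(P) = 0.06592 + 0.06592 + 0.06540 + 0.04207 = 0.23931 bits

log₂(4) = 2.00000 bits

D_KL(P||U) = 2.00000 - 0.23931 = 1.76069 ≈ 1.7607 bits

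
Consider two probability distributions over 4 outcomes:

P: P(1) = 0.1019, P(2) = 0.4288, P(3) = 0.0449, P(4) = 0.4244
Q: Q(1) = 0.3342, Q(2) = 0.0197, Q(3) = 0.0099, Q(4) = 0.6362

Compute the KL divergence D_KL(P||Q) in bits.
1.5811 bits

D_KL(P||Q) = Σ P(x) log₂(P(x)/Q(x))

Computing term by term:
  P(1)·log₂(P(1)/Q(1)) = 0.1019·log₂(0.1019/0.3342) = -0.17461
  P(2)·log₂(P(2)/Q(2)) = 0.4288·log₂(0.4288/0.0197) = 1.90560
  P(3)·log₂(P(3)/Q(3)) = 0.0449·log₂(0.0449/0.0099) = 0.09794
  P(4)·log₂(P(4)/Q(4)) = 0.4244·log₂(0.4244/0.6362) = -0.24787

D_KL(P||Q) = -0.17461 + 1.90560 + 0.09794 - 0.24787 = 1.58106 ≈ 1.5811 bits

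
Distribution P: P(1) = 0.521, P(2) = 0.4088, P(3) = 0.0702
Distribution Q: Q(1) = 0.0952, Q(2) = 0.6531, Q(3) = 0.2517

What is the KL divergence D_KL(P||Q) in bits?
0.8720 bits

D_KL(P||Q) = Σ P(x) log₂(P(x)/Q(x))

Computing term by term:
  P(1)·log₂(P(1)/Q(1)) = 0.521·log₂(0.521/0.0952) = 1.27762
  P(2)·log₂(P(2)/Q(2)) = 0.4088·log₂(0.4088/0.6531) = -0.27631
  P(3)·log₂(P(3)/Q(3)) = 0.0702·log₂(0.0702/0.2517) = -0.12932

D_KL(P||Q) = 1.27762 - 0.27631 - 0.12932 = 0.87199 ≈ 0.8720 bits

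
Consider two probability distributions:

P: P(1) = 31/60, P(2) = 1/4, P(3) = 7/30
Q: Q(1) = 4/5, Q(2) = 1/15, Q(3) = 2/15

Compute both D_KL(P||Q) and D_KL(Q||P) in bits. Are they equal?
D_KL(P||Q) = 0.3392 bits, D_KL(Q||P) = 0.2698 bits. No, they are not equal.

D_KL(P||Q) = Σ P(x) log₂(P(x)/Q(x))

Computing term by term:
  P(1)·log₂(P(1)/Q(1)) = (31/60)·log₂((31/60)/(4/5)) = -0.32590
  P(2)·log₂(P(2)/Q(2)) = (1/4)·log₂((1/4)/(1/15)) = 0.47672
  P(3)·log₂(P(3)/Q(3)) = (7/30)·log₂((7/30)/(2/15)) = 0.18838

D_KL(P||Q) = -0.32590 + 0.47672 + 0.18838 = 0.33920 ≈ 0.3392 bits

D_KL(Q||P) = Σ Q(x) log₂(Q(x)/P(x))

Computing term by term:
  Q(1)·log₂(Q(1)/P(1)) = (4/5)·log₂((4/5)/(31/60)) = 0.50461
  Q(2)·log₂(Q(2)/P(2)) = (1/15)·log₂((1/15)/(1/4)) = -0.12713
  Q(3)·log₂(Q(3)/P(3)) = (2/15)·log₂((2/15)/(7/30)) = -0.10765

D_KL(Q||P) = 0.50461 - 0.12713 - 0.10765 = 0.26983 ≈ 0.2698 bits

These are NOT equal (difference: 0.0694 bits). KL divergence is asymmetric: D_KL(P||Q) ≠ D_KL(Q||P) in general.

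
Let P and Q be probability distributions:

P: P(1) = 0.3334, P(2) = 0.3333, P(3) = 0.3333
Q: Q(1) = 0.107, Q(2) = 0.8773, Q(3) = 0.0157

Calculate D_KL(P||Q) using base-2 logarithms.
1.5505 bits

D_KL(P||Q) = Σ P(x) log₂(P(x)/Q(x))

Computing term by term:
  P(1)·log₂(P(1)/Q(1)) = 0.3334·log₂(0.3334/0.107) = 0.54666
  P(2)·log₂(P(2)/Q(2)) = 0.3333·log₂(0.3333/0.8773) = -0.46537
  P(3)·log₂(P(3)/Q(3)) = 0.3333·log₂(0.3333/0.0157) = 1.46918

D_KL(P||Q) = 0.54666 - 0.46537 + 1.46918 = 1.55047 ≈ 1.5505 bits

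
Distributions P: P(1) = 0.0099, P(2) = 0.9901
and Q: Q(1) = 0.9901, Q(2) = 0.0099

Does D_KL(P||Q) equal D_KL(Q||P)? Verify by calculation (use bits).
D_KL(P||Q) = 6.5125 bits, D_KL(Q||P) = 6.5125 bits. Yes — for this pair D_KL(P||Q) = D_KL(Q||P).

D_KL(P||Q) = Σ P(x) log₂(P(x)/Q(x))

Computing term by term:
  P(1)·log₂(P(1)/Q(1)) = 0.0099·log₂(0.0099/0.9901) = -0.06578
  P(2)·log₂(P(2)/Q(2)) = 0.9901·log₂(0.9901/0.0099) = 6.57823

D_KL(P||Q) = -0.06578 + 6.57823 = 6.51245 ≈ 6.5125 bits

D_KL(Q||P) = Σ Q(x) log₂(Q(x)/P(x))

Computing term by term:
  Q(1)·log₂(Q(1)/P(1)) = 0.9901·log₂(0.9901/0.0099) = 6.57823
  Q(2)·log₂(Q(2)/P(2)) = 0.0099·log₂(0.0099/0.9901) = -0.06578

D_KL(Q||P) = 6.57823 - 0.06578 = 6.51245 ≈ 6.5125 bits

These ARE equal here. Q is P with outcomes relabeled (Q(1) = P(2), Q(2) = P(1)) by a relabeling that is its own inverse, so the two sums contain exactly the same terms in a different order. This is a special case — KL divergence is not symmetric in general: D_KL(P||Q) ≠ D_KL(Q||P) for most P, Q.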